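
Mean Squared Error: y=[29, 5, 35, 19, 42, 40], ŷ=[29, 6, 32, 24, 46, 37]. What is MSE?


Squared errors: (29-29)²=0, (5-6)²=1, (35-32)²=9, (19-24)²=25, (42-46)²=16, (40-37)²=9
Sum = 60
MSE = 60/6 = 10

10


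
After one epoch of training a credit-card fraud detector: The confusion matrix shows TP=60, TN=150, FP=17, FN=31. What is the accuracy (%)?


Accuracy = (TP+TN)/(TP+TN+FP+FN)
= (60+150)/(258)
= 210/258 = 81.4%

81.4%


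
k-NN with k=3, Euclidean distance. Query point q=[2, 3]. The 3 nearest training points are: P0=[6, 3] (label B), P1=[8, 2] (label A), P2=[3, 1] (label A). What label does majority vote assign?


d(q,P0) = 4.0  (label B)
d(q,P1) = 6.0828  (label A)
d(q,P2) = 2.2361  (label A)
Votes: A=2, B=1
Majority → A

A


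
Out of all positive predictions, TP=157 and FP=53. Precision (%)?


Precision = TP/(TP+FP)
= 157/(157+53)
= 157/210 = 74.76%

74.76%


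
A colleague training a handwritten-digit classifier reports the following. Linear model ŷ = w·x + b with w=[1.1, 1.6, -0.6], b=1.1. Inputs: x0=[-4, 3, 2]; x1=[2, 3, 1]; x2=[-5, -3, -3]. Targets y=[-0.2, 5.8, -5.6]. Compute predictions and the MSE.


ŷ0 = (1.1)·(-4) + (1.6)·(3) + (-0.6)·(2) + 1.1 = 0.3
ŷ1 = (1.1)·(2) + (1.6)·(3) + (-0.6)·(1) + 1.1 = 7.5
ŷ2 = (1.1)·(-5) + (1.6)·(-3) + (-0.6)·(-3) + 1.1 = -7.4
errors² = [0.25, 2.89, 3.24]
MSE = 6.3800/3 = 2.1267

2.1267


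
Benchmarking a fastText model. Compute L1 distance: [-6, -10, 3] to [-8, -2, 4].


d = |-6+ 8| + |-10+ 2| + |3-4|
  = 2 + 8 + 1
  = 11

11


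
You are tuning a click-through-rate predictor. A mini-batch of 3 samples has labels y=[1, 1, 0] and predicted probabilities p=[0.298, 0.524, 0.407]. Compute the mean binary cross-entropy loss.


L[0] = -ln(0.298) = 1.2107
L[1] = -ln(0.524) = 0.6463
L[2] = -ln(1-0.407) = -ln(0.593) = 0.5226
mean = (1.2107 + 0.6463 + 0.5226)/3 = 0.7932

0.7932


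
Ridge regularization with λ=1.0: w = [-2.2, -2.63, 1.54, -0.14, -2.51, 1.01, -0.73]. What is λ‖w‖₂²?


‖w‖₂² = (-2.2)² + (-2.63)² + (1.54)² + (-0.14)² + (-2.51)² + (1.01)² + (-0.73)²
     = 4.84 + 6.9169 + 2.3716 + 0.0196 + 6.3001 + 1.0201 + 0.5329
     = 22.0012
λ·‖w‖₂² = 1.0·22.0012 = 22.0012

22.0012


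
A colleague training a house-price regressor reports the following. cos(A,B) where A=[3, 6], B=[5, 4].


A·B = 3·5 + 6·4 = 39
‖A‖ = √45 = 6.7082, ‖B‖ = √41 = 6.4031
cos = 39/(√45·√41) = 39/√1845 = 0.908

0.908


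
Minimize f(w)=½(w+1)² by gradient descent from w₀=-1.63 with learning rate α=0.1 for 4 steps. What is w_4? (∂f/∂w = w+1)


step 1: grad = -1.63+1 = -0.63; w = -1.63 - 0.1·(-0.63) = -1.567
step 2: grad = -1.567+1 = -0.567; w = -1.567 - 0.1·(-0.567) = -1.5103
step 3: grad = -1.5103+1 = -0.5103; w = -1.5103 - 0.1·(-0.5103) = -1.45927
step 4: grad = -1.45927+1 = -0.45927; w = -1.45927 - 0.1·(-0.45927) = -1.413343

-1.413343


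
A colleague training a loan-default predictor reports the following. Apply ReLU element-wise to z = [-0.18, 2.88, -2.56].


ReLU(-0.18) = max(0, -0.18) = 0.0
ReLU(2.88) = max(0, 2.88) = 2.88
ReLU(-2.56) = max(0, -2.56) = 0.0
result = [0.0, 2.88, 0.0]

[0.0, 2.88, 0.0]


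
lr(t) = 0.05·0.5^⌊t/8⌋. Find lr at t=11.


n_drops = ⌊11/8⌋ = 1
lr = 0.05·0.5^1 = 0.05·0.5 = 0.025

0.025


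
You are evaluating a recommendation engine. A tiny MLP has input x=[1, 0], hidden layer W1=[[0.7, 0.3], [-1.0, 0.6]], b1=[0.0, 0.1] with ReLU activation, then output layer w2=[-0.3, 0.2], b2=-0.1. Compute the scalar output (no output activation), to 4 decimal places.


z1[0] = (0.7)·(1) + (0.3)·(0) + 0.0 = 0.7
z1[1] = (-1.0)·(1) + (0.6)·(0) + 0.1 = -0.9
h = ReLU(z1) = [0.7, 0.0]
output = (-0.3)·(0.7) + (0.2)·(0.0) - 0.1 = -0.31

-0.31


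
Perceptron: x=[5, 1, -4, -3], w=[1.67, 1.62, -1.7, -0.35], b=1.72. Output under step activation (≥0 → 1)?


z = (5)·(1.67) + (1)·(1.62) + (-4)·(-1.7) + (-3)·(-0.35) + 1.72
  = 19.54
step(z) = 1 (z≥0)

1


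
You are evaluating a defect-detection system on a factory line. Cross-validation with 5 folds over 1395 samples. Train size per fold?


Fold size = 1395/5 = 279
Training per fold = 1395 - 279 = 1116

1116


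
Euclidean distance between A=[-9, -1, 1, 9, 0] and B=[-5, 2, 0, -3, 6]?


d = √((-9+ 5)² + (-1-2)² + (1-0)² + (9+ 3)² + (0-6)²)
  = √(16 + 9 + 1 + 144 + 36)
  = √206 = 14.3527

14.3527


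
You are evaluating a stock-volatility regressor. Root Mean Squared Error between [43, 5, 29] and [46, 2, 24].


MSE = 43/3 = 14.3333
RMSE = √(43/3) = 3.7859

3.7859


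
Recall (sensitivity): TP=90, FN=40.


Recall = TP/(TP+FN)
= 90/(90+40)
= 90/130 = 69.23%

69.23%


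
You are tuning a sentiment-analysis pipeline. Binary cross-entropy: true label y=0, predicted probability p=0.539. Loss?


BCE = -[y·ln(p) + (1-y)·ln(1-p)]
= -0 - 1·ln(1-0.539)
= -ln(0.461) = 0.7744

0.7744


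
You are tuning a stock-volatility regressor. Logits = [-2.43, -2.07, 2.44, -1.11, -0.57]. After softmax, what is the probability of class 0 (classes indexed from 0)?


Exponentials: e^-2.43=0.088, e^-2.07=0.1262, e^2.44=11.473, e^-1.11=0.3296, e^-0.57=0.5655
Sum = 12.5823
Softmax = [0.007, 0.01, 0.9118, 0.0262, 0.0449]
p[0] = 0.088/12.5823 = 0.007

0.007


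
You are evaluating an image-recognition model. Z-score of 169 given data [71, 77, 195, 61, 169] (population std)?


μ = 114.6, σ = 55.877
z = (169 - 114.6)/55.877 = 0.9736

0.9736


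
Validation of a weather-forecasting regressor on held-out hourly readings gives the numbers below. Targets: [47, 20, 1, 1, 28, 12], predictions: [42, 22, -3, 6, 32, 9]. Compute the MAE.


Absolute errors: |47-42|=5, |20-22|=2, |1+ 3|=4, |1-6|=5, |28-32|=4, |12-9|=3
Sum = 23
MAE = 23/6 = 23/6

23/6


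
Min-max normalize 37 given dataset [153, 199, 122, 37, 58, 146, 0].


min=0, max=199
(37-0)/(199-0) = 37/199 = 0.1859

0.1859


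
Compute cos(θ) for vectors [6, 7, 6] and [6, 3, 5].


A·B = 6·6 + 7·3 + 6·5 = 87
‖A‖ = √121 = 11, ‖B‖ = √70 = 8.3666
cos = 87/(√121·√70) = 87/√8470 = 0.9453

0.9453


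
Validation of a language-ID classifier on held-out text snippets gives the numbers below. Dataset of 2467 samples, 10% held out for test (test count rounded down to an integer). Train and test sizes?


Test = ⌊2467·10/100⌋ = 246
Train = 2467 - 246 = 2221

Train: 2221, Test: 246


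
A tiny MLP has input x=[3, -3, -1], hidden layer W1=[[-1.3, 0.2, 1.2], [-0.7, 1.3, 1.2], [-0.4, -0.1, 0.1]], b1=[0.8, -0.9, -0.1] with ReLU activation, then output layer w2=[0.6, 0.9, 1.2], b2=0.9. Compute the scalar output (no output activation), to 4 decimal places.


z1[0] = (-1.3)·(3) + (0.2)·(-3) + (1.2)·(-1) + 0.8 = -4.9
z1[1] = (-0.7)·(3) + (1.3)·(-3) + (1.2)·(-1) - 0.9 = -8.1
z1[2] = (-0.4)·(3) + (-0.1)·(-3) + (0.1)·(-1) - 0.1 = -1.1
h = ReLU(z1) = [0.0, 0.0, 0.0]
output = (0.6)·(0.0) + (0.9)·(0.0) + (1.2)·(0.0) + 0.9 = 0.9

0.9


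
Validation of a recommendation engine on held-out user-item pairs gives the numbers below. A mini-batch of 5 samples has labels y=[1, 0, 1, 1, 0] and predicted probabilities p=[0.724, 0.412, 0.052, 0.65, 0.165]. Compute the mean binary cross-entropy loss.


L[0] = -ln(0.724) = 0.323
L[1] = -ln(1-0.412) = -ln(0.588) = 0.531
L[2] = -ln(0.052) = 2.9565
L[3] = -ln(0.65) = 0.4308
L[4] = -ln(1-0.165) = -ln(0.835) = 0.1803
mean = (0.323 + 0.531 + 2.9565 + 0.4308 + 0.1803)/5 = 0.8843

0.8843


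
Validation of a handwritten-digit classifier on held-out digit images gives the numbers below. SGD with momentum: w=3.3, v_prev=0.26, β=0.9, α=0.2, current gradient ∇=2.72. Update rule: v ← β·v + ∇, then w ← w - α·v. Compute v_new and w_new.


v_new = 0.9·0.26 + 2.72 = 0.234 + 2.72 = 2.954
w_new = 3.3 - 0.2·2.954 = 3.3 - 0.5908 = 2.7092

v_new=2.954, w_new=2.7092


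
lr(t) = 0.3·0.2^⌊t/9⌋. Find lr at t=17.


n_drops = ⌊17/9⌋ = 1
lr = 0.3·0.2^1 = 0.3·0.2 = 0.06

0.06


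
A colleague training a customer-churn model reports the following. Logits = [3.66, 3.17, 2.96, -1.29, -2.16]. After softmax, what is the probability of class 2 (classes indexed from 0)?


Exponentials: e^3.66=38.8613, e^3.17=23.8075, e^2.96=19.298, e^-1.29=0.2753, e^-2.16=0.1153
Sum = 82.3574
Softmax = [0.4719, 0.2891, 0.2343, 0.0033, 0.0014]
p[2] = 19.298/82.3574 = 0.2343

0.2343


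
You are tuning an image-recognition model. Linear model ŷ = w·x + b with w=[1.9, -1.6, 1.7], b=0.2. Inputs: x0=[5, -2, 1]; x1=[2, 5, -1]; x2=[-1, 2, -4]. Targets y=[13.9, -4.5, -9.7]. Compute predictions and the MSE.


ŷ0 = (1.9)·(5) + (-1.6)·(-2) + (1.7)·(1) + 0.2 = 14.6
ŷ1 = (1.9)·(2) + (-1.6)·(5) + (1.7)·(-1) + 0.2 = -5.7
ŷ2 = (1.9)·(-1) + (-1.6)·(2) + (1.7)·(-4) + 0.2 = -11.7
errors² = [0.49, 1.44, 4.0]
MSE = 5.9300/3 = 1.9767

1.9767


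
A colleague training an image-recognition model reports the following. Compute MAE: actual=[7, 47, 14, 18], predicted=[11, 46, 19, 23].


Absolute errors: |7-11|=4, |47-46|=1, |14-19|=5, |18-23|=5
Sum = 15
MAE = 15/4 = 15/4

15/4


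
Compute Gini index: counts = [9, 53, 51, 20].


Probabilities: [9/133, 53/133, 51/133, 20/133] ≈ [0.0677, 0.3985, 0.3835, 0.1504]
Σpᵢ² = (81 + 2809 + 2601 + 400)/133² = 5891/17689
Gini = 1 - Σpᵢ² = 1 - 5891/17689 = 0.667

0.667


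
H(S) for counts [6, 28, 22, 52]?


Probabilities: [6/108, 28/108, 22/108, 52/108] ≈ [0.0556, 0.2593, 0.2037, 0.4815]
H = -((6/108)·log₂(6/108) + (28/108)·log₂(28/108) + (22/108)·log₂(22/108) + (52/108)·log₂(52/108))
  = 1.7119 bits

1.7119 bits


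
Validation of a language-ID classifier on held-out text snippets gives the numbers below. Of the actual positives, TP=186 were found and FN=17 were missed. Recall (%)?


Recall = TP/(TP+FN)
= 186/(186+17)
= 186/203 = 91.63%

91.63%


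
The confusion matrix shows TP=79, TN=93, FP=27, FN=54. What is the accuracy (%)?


Accuracy = (TP+TN)/(TP+TN+FP+FN)
= (79+93)/(253)
= 172/253 = 67.98%

67.98%


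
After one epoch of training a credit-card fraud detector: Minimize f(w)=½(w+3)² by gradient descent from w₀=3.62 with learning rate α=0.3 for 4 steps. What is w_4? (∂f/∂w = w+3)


step 1: grad = 3.62+3 = 6.62; w = 3.62 - 0.3·(6.62) = 1.634
step 2: grad = 1.634+3 = 4.634; w = 1.634 - 0.3·(4.634) = 0.2438
step 3: grad = 0.2438+3 = 3.2438; w = 0.2438 - 0.3·(3.2438) = -0.72934
step 4: grad = -0.72934+3 = 2.27066; w = -0.72934 - 0.3·(2.27066) = -1.410538

-1.410538


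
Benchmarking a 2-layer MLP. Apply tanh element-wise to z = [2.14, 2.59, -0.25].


tanh(2.14) = 0.9727
tanh(2.59) = 0.9888
tanh(-0.25) = -0.2449
result = [0.9727, 0.9888, -0.2449]

[0.9727, 0.9888, -0.2449]


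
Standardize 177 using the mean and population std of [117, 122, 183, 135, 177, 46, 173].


μ = 136.1429, σ = 44.5884
z = (177 - 136.1429)/44.5884 = 0.9163

0.9163


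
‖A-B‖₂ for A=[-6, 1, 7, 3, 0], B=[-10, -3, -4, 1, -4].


d = √((-6+ 10)² + (1+ 3)² + (7+ 4)² + (3-1)² + (0+ 4)²)
  = √(16 + 16 + 121 + 4 + 16)
  = √173 = 13.1529

13.1529


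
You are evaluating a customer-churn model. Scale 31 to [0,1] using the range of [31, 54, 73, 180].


min=31, max=180
(31-31)/(180-31) = 0/149 = 0.0

0.0


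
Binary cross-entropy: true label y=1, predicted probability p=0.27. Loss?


BCE = -[y·ln(p) + (1-y)·ln(1-p)]
= -1·ln(0.27) - 0
= -ln(0.27) = 1.3093

1.3093


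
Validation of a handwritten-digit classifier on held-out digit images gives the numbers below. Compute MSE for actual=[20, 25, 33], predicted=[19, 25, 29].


Squared errors: (20-19)²=1, (25-25)²=0, (33-29)²=16
Sum = 17
MSE = 17/3 = 17/3

17/3


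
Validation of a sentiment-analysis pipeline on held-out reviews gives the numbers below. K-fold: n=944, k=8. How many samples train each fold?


Fold size = 944/8 = 118
Training per fold = 944 - 118 = 826

826


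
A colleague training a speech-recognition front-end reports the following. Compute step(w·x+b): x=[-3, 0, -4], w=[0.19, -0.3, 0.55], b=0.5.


z = (-3)·(0.19) + (0)·(-0.3) + (-4)·(0.55) + 0.5
  = -2.27
step(z) = 0 (z<0)

0


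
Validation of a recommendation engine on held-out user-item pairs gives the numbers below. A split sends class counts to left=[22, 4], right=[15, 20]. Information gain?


Parent = [37, 24], H_parent = 0.967
H_left = 0.6194 (n=26), H_right = 0.9852 (n=35)
H_children = (26/61)·0.6194 + (35/61)·0.9852 = 0.8293
IG = 0.967 - 0.8293 = 0.1377

0.1377


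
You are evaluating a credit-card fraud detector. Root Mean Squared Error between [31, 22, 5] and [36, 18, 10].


MSE = 66/3 = 22
RMSE = √(66/3) = 4.6904

4.6904


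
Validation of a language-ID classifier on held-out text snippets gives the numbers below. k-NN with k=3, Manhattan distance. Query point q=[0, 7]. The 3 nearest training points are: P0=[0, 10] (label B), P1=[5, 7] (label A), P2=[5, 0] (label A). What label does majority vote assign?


d(q,P0) = 3  (label B)
d(q,P1) = 5  (label A)
d(q,P2) = 12  (label A)
Votes: A=2, B=1
Majority → A

A


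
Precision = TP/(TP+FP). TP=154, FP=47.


Precision = TP/(TP+FP)
= 154/(154+47)
= 154/201 = 76.62%

76.62%


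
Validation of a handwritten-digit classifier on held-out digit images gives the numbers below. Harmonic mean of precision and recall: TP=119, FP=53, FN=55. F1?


Precision = 119/172 = 0.6919
Recall = 119/174 = 0.6839
F1 = 2·P·R/(P+R) = 2·TP/(2·TP+FP+FN) = 238/(238+53+55) = 238/346 = 0.6879

0.6879


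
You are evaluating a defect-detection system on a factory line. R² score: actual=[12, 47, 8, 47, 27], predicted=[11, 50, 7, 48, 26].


ȳ = 28.2
SS_res = Σ(y-ŷ)² = 13
SS_tot = Σ(y-ȳ)² = 1378.8
R² = 1 - SS_res/SS_tot = 1 - 0.0094 = 0.9906

0.9906


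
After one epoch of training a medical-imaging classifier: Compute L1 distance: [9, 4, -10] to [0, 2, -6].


d = |9-0| + |4-2| + |-10+ 6|
  = 9 + 2 + 4
  = 15

15


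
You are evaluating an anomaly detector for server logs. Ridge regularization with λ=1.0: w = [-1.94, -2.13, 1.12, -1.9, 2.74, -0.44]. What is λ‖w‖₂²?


‖w‖₂² = (-1.94)² + (-2.13)² + (1.12)² + (-1.9)² + (2.74)² + (-0.44)²
     = 3.7636 + 4.5369 + 1.2544 + 3.61 + 7.5076 + 0.1936
     = 20.8661
λ·‖w‖₂² = 1.0·20.8661 = 20.8661

20.8661


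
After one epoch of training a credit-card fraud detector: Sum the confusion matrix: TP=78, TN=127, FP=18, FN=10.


Total = TP + TN + FP + FN
= 78 + 127 + 18 + 10
= 233
(Predicted positive: 96, predicted negative: 137)

233


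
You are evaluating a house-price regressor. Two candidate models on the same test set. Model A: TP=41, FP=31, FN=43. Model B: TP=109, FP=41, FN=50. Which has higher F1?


Model A: P=41/72=0.5694, R=41/84=0.4881, F1=2PR/(P+R)=2TP/(2TP+FP+FN)=82/156=0.5256
Model B: P=109/150=0.7267, R=109/159=0.6855, F1=2PR/(P+R)=2TP/(2TP+FP+FN)=218/309=0.7055
0.5256 < 0.7055 → Model B

Model B


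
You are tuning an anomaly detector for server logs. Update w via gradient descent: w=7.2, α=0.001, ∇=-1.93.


w_new = w - α·∇
= 7.2 - 0.001·-1.93
= 7.2 + 0.00193
= 7.20193

7.20193


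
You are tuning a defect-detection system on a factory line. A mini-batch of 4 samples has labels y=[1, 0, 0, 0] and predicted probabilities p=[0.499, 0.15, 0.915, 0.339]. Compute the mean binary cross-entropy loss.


L[0] = -ln(0.499) = 0.6951
L[1] = -ln(1-0.15) = -ln(0.85) = 0.1625
L[2] = -ln(1-0.915) = -ln(0.085) = 2.4651
L[3] = -ln(1-0.339) = -ln(0.661) = 0.414
mean = (0.6951 + 0.1625 + 2.4651 + 0.414)/4 = 0.9342

0.9342


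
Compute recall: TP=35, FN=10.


Recall = TP/(TP+FN)
= 35/(35+10)
= 35/45 = 77.78%

77.78%


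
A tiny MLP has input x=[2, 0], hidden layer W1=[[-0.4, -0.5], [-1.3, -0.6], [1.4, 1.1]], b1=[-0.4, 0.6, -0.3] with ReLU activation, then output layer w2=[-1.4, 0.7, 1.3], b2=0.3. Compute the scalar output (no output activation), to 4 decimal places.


z1[0] = (-0.4)·(2) + (-0.5)·(0) - 0.4 = -1.2
z1[1] = (-1.3)·(2) + (-0.6)·(0) + 0.6 = -2.0
z1[2] = (1.4)·(2) + (1.1)·(0) - 0.3 = 2.5
h = ReLU(z1) = [0.0, 0.0, 2.5]
output = (-1.4)·(0.0) + (0.7)·(0.0) + (1.3)·(2.5) + 0.3 = 3.55

3.55


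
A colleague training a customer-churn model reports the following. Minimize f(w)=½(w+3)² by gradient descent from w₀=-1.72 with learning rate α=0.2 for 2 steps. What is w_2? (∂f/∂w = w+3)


step 1: grad = -1.72+3 = 1.28; w = -1.72 - 0.2·(1.28) = -1.976
step 2: grad = -1.976+3 = 1.024; w = -1.976 - 0.2·(1.024) = -2.1808

-2.1808


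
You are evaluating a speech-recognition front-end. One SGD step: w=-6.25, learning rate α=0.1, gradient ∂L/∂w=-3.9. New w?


w_new = w - α·∇
= -6.25 - 0.1·-3.9
= -6.25 + 0.39
= -5.86

-5.86


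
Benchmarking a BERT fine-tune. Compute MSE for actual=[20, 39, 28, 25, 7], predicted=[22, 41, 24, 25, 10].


Squared errors: (20-22)²=4, (39-41)²=4, (28-24)²=16, (25-25)²=0, (7-10)²=9
Sum = 33
MSE = 33/5 = 33/5

33/5


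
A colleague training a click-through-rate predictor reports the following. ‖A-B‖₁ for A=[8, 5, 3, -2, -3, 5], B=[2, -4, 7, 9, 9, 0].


d = |8-2| + |5+ 4| + |3-7| + |-2-9| + |-3-9| + |5-0|
  = 6 + 9 + 4 + 11 + 12 + 5
  = 47

47


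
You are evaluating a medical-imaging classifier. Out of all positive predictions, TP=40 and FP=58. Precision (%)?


Precision = TP/(TP+FP)
= 40/(40+58)
= 40/98 = 40.82%

40.82%


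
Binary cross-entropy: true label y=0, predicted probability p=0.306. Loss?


BCE = -[y·ln(p) + (1-y)·ln(1-p)]
= -0 - 1·ln(1-0.306)
= -ln(0.694) = 0.3653

0.3653


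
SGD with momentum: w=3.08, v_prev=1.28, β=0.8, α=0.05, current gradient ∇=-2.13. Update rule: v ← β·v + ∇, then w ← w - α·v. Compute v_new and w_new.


v_new = 0.8·1.28 - 2.13 = 1.024 - 2.13 = -1.106
w_new = 3.08 - 0.05·-1.106 = 3.08 + 0.0553 = 3.1353

v_new=-1.106, w_new=3.1353


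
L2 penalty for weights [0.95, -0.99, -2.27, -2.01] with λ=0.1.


‖w‖₂² = (0.95)² + (-0.99)² + (-2.27)² + (-2.01)²
     = 0.9025 + 0.9801 + 5.1529 + 4.0401
     = 11.0756
λ·‖w‖₂² = 0.1·11.0756 = 1.10756

1.10756


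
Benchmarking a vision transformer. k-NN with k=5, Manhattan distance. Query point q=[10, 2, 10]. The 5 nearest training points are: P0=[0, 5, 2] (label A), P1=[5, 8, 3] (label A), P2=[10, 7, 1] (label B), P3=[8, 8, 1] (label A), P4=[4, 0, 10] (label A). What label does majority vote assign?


d(q,P0) = 21  (label A)
d(q,P1) = 18  (label A)
d(q,P2) = 14  (label B)
d(q,P3) = 17  (label A)
d(q,P4) = 8  (label A)
Votes: A=4, B=1
Majority → A

A


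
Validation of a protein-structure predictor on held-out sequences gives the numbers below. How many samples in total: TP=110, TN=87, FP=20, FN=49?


Total = TP + TN + FP + FN
= 110 + 87 + 20 + 49
= 266
(Predicted positive: 130, predicted negative: 136)

266


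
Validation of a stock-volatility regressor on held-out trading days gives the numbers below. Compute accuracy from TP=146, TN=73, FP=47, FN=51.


Accuracy = (TP+TN)/(TP+TN+FP+FN)
= (146+73)/(317)
= 219/317 = 69.09%

69.09%


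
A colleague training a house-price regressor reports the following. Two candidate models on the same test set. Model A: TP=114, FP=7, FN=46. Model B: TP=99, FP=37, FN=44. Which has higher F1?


Model A: P=114/121=0.9421, R=114/160=0.7125, F1=2PR/(P+R)=2TP/(2TP+FP+FN)=228/281=0.8114
Model B: P=99/136=0.7279, R=99/143=0.6923, F1=2PR/(P+R)=2TP/(2TP+FP+FN)=198/279=0.7097
0.8114 > 0.7097 → Model A

Model A


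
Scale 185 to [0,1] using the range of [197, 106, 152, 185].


min=106, max=197
(185-106)/(197-106) = 79/91 = 0.8681

0.8681


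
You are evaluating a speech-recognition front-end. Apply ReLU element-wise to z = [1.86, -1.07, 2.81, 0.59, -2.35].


ReLU(1.86) = max(0, 1.86) = 1.86
ReLU(-1.07) = max(0, -1.07) = 0.0
ReLU(2.81) = max(0, 2.81) = 2.81
ReLU(0.59) = max(0, 0.59) = 0.59
ReLU(-2.35) = max(0, -2.35) = 0.0
result = [1.86, 0.0, 2.81, 0.59, 0.0]

[1.86, 0.0, 2.81, 0.59, 0.0]


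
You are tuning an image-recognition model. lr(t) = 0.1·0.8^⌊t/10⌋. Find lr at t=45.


n_drops = ⌊45/10⌋ = 4
lr = 0.1·0.8^4 = 0.1·0.4096 = 0.04096

0.04096


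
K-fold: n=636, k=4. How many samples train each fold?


Fold size = 636/4 = 159
Training per fold = 636 - 159 = 477

477


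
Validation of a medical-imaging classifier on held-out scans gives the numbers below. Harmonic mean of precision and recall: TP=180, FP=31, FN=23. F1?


Precision = 180/211 = 0.8531
Recall = 180/203 = 0.8867
F1 = 2·P·R/(P+R) = 2·TP/(2·TP+FP+FN) = 360/(360+31+23) = 360/414 = 0.8696

0.8696


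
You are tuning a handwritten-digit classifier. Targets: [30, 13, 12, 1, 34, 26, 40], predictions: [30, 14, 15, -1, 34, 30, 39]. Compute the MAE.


Absolute errors: |30-30|=0, |13-14|=1, |12-15|=3, |1+ 1|=2, |34-34|=0, |26-30|=4, |40-39|=1
Sum = 11
MAE = 11/7 = 11/7

11/7


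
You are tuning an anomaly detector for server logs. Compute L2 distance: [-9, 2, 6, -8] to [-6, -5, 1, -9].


d = √((-9+ 6)² + (2+ 5)² + (6-1)² + (-8+ 9)²)
  = √(9 + 49 + 25 + 1)
  = √84 = 9.1652

9.1652


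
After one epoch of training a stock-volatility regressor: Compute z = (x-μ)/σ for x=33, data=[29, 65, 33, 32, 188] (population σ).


μ = 69.4, σ = 60.7309
z = (33 - 69.4)/60.7309 = -0.5994

-0.5994


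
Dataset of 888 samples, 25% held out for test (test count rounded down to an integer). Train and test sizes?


Test = ⌊888·25/100⌋ = 222
Train = 888 - 222 = 666

Train: 666, Test: 222


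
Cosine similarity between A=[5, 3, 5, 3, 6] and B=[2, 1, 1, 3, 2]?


A·B = 5·2 + 3·1 + 5·1 + 3·3 + 6·2 = 39
‖A‖ = √104 = 10.198, ‖B‖ = √19 = 4.3589
cos = 39/(√104·√19) = 39/√1976 = 0.8773

0.8773


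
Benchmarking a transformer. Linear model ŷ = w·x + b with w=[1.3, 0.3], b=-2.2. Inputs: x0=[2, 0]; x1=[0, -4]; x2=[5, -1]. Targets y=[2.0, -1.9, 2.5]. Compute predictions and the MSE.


ŷ0 = (1.3)·(2) + (0.3)·(0) - 2.2 = 0.4
ŷ1 = (1.3)·(0) + (0.3)·(-4) - 2.2 = -3.4
ŷ2 = (1.3)·(5) + (0.3)·(-1) - 2.2 = 4.0
errors² = [2.56, 2.25, 2.25]
MSE = 7.0600/3 = 2.3533

2.3533


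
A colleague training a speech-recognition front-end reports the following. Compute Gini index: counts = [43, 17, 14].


Probabilities: [43/74, 17/74, 14/74] ≈ [0.5811, 0.2297, 0.1892]
Σpᵢ² = (1849 + 289 + 196)/74² = 2334/5476
Gini = 1 - Σpᵢ² = 1 - 2334/5476 = 0.5738

0.5738


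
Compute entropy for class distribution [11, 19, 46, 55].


Probabilities: [11/131, 19/131, 46/131, 55/131] ≈ [0.084, 0.145, 0.3511, 0.4198]
H = -((11/131)·log₂(11/131) + (19/131)·log₂(19/131) + (46/131)·log₂(46/131) + (55/131)·log₂(55/131))
  = 1.76 bits

1.76 bits


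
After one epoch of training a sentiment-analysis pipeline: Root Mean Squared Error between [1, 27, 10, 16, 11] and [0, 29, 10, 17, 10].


MSE = 7/5 = 1.4
RMSE = √(7/5) = 1.1832

1.1832


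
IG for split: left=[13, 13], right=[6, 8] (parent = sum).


Parent = [19, 21], H_parent = 0.9982
H_left = 1 (n=26), H_right = 0.9852 (n=14)
H_children = (26/40)·1 + (14/40)·0.9852 = 0.9948
IG = 0.9982 - 0.9948 = 0.0034

0.0034


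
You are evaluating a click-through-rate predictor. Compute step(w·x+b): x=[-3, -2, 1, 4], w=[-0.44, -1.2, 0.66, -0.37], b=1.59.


z = (-3)·(-0.44) + (-2)·(-1.2) + (1)·(0.66) + (4)·(-0.37) + 1.59
  = 4.49
step(z) = 1 (z≥0)

1


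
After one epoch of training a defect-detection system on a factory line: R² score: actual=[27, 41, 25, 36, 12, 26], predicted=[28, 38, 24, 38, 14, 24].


ȳ = 27.8333
SS_res = Σ(y-ŷ)² = 23
SS_tot = Σ(y-ȳ)² = 502.83
R² = 1 - SS_res/SS_tot = 1 - 0.0457 = 0.9543

0.9543


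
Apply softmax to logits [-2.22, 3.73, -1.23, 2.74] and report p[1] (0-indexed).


Exponentials: e^-2.22=0.1086, e^3.73=41.6791, e^-1.23=0.2923, e^2.74=15.487
Sum = 57.567
Softmax = [0.0019, 0.724, 0.0051, 0.269]
p[1] = 41.6791/57.567 = 0.724

0.724


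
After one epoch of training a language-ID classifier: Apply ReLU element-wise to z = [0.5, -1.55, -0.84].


ReLU(0.5) = max(0, 0.5) = 0.5
ReLU(-1.55) = max(0, -1.55) = 0.0
ReLU(-0.84) = max(0, -0.84) = 0.0
result = [0.5, 0.0, 0.0]

[0.5, 0.0, 0.0]


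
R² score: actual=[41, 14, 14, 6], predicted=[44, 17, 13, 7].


ȳ = 18.75
SS_res = Σ(y-ŷ)² = 20
SS_tot = Σ(y-ȳ)² = 702.75
R² = 1 - SS_res/SS_tot = 1 - 0.0285 = 0.9715

0.9715


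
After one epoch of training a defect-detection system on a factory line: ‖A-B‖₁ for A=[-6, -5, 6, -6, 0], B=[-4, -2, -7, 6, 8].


d = |-6+ 4| + |-5+ 2| + |6+ 7| + |-6-6| + |0-8|
  = 2 + 3 + 13 + 12 + 8
  = 38

38


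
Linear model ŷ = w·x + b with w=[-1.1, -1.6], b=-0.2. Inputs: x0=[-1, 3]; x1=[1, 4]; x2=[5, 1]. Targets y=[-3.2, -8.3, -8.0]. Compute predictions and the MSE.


ŷ0 = (-1.1)·(-1) + (-1.6)·(3) - 0.2 = -3.9
ŷ1 = (-1.1)·(1) + (-1.6)·(4) - 0.2 = -7.7
ŷ2 = (-1.1)·(5) + (-1.6)·(1) - 0.2 = -7.3
errors² = [0.49, 0.36, 0.49]
MSE = 1.3400/3 = 0.4467

0.4467


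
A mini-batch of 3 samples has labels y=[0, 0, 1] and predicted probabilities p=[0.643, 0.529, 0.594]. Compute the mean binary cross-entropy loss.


L[0] = -ln(1-0.643) = -ln(0.357) = 1.03
L[1] = -ln(1-0.529) = -ln(0.471) = 0.7529
L[2] = -ln(0.594) = 0.5209
mean = (1.03 + 0.7529 + 0.5209)/3 = 0.7679

0.7679


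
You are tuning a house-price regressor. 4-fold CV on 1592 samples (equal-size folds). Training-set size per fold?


Fold size = 1592/4 = 398
Training per fold = 1592 - 398 = 1194

1194


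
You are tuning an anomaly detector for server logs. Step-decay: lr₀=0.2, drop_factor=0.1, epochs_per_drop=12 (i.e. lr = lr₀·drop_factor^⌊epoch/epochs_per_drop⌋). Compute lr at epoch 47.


n_drops = ⌊47/12⌋ = 3
lr = 0.2·0.1^3 = 0.2·0.001 = 0.0002

0.0002


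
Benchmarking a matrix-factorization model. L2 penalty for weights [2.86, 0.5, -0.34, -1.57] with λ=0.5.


‖w‖₂² = (2.86)² + (0.5)² + (-0.34)² + (-1.57)²
     = 8.1796 + 0.25 + 0.1156 + 2.4649
     = 11.0101
λ·‖w‖₂² = 0.5·11.0101 = 5.50505

5.50505


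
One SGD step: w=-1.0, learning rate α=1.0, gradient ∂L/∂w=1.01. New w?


w_new = w - α·∇
= -1.0 - 1.0·1.01
= -1.0 - 1.01
= -2.01

-2.01


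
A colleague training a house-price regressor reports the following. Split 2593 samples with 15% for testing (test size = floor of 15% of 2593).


Test = ⌊2593·15/100⌋ = 388
Train = 2593 - 388 = 2205

Train: 2205, Test: 388


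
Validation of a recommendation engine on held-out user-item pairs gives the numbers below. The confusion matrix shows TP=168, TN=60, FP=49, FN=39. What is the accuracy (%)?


Accuracy = (TP+TN)/(TP+TN+FP+FN)
= (168+60)/(316)
= 228/316 = 72.15%

72.15%


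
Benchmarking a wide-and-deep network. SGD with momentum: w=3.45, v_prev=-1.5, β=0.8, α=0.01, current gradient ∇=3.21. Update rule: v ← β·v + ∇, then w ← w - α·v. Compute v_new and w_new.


v_new = 0.8·-1.5 + 3.21 = -1.2 + 3.21 = 2.01
w_new = 3.45 - 0.01·2.01 = 3.45 - 0.0201 = 3.4299

v_new=2.01, w_new=3.4299


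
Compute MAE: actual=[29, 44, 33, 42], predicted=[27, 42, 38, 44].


Absolute errors: |29-27|=2, |44-42|=2, |33-38|=5, |42-44|=2
Sum = 11
MAE = 11/4 = 11/4

11/4


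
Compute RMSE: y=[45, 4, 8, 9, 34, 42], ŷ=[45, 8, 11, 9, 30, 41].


MSE = 42/6 = 7
RMSE = √(42/6) = 2.6458

2.6458


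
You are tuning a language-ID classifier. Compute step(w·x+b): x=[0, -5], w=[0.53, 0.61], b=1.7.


z = (0)·(0.53) + (-5)·(0.61) + 1.7
  = -1.35
step(z) = 0 (z<0)

0


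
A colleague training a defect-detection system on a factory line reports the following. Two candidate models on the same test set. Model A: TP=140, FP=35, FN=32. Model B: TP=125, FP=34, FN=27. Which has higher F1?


Model A: P=140/175=0.8, R=140/172=0.814, F1=2PR/(P+R)=2TP/(2TP+FP+FN)=280/347=0.8069
Model B: P=125/159=0.7862, R=125/152=0.8224, F1=2PR/(P+R)=2TP/(2TP+FP+FN)=250/311=0.8039
0.8069 > 0.8039 → Model A

Model A


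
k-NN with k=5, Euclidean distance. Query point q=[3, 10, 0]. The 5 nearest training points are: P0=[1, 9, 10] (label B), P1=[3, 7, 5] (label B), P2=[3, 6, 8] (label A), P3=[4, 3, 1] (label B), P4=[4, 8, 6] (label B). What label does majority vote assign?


d(q,P0) = 10.247  (label B)
d(q,P1) = 5.831  (label B)
d(q,P2) = 8.9443  (label A)
d(q,P3) = 7.1414  (label B)
d(q,P4) = 6.4031  (label B)
Votes: A=1, B=4
Majority → B

B


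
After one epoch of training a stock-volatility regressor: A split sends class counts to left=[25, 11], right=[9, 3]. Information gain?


Parent = [34, 14], H_parent = 0.8709
H_left = 0.888 (n=36), H_right = 0.8113 (n=12)
H_children = (36/48)·0.888 + (12/48)·0.8113 = 0.8688
IG = 0.8709 - 0.8688 = 0.0021

0.0021


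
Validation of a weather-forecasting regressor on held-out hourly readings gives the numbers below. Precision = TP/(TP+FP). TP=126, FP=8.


Precision = TP/(TP+FP)
= 126/(126+8)
= 126/134 = 94.03%

94.03%


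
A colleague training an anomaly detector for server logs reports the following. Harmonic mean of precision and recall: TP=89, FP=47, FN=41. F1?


Precision = 89/136 = 0.6544
Recall = 89/130 = 0.6846
F1 = 2·P·R/(P+R) = 2·TP/(2·TP+FP+FN) = 178/(178+47+41) = 178/266 = 0.6692

0.6692


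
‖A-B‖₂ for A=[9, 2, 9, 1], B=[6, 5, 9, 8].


d = √((9-6)² + (2-5)² + (9-9)² + (1-8)²)
  = √(9 + 9 + 0 + 49)
  = √67 = 8.1854

8.1854


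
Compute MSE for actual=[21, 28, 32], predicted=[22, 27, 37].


Squared errors: (21-22)²=1, (28-27)²=1, (32-37)²=25
Sum = 27
MSE = 27/3 = 9

9


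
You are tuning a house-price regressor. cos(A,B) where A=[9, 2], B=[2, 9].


A·B = 9·2 + 2·9 = 36
‖A‖ = √85 = 9.2195, ‖B‖ = √85 = 9.2195
cos = 36/(√85·√85) = 36/√7225 = 0.4235

0.4235


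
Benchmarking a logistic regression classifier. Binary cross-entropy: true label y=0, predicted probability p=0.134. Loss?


BCE = -[y·ln(p) + (1-y)·ln(1-p)]
= -0 - 1·ln(1-0.134)
= -ln(0.866) = 0.1439

0.1439


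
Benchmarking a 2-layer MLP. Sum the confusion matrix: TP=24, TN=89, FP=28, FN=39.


Total = TP + TN + FP + FN
= 24 + 89 + 28 + 39
= 180
(Predicted positive: 52, predicted negative: 128)

180


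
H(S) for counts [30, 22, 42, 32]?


Probabilities: [30/126, 22/126, 42/126, 32/126] ≈ [0.2381, 0.1746, 0.3333, 0.254]
H = -((30/126)·log₂(30/126) + (22/126)·log₂(22/126) + (42/126)·log₂(42/126) + (32/126)·log₂(32/126))
  = 1.9631 bits

1.9631 bits


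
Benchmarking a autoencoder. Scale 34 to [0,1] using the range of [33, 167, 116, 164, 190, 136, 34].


min=33, max=190
(34-33)/(190-33) = 1/157 = 0.0064

0.0064


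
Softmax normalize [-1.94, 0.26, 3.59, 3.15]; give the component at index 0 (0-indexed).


Exponentials: e^-1.94=0.1437, e^0.26=1.2969, e^3.59=36.2341, e^3.15=23.3361
Sum = 61.0108
Softmax = [0.0024, 0.0213, 0.5939, 0.3825]
p[0] = 0.1437/61.0108 = 0.0024

0.0024


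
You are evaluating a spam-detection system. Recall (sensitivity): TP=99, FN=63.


Recall = TP/(TP+FN)
= 99/(99+63)
= 99/162 = 61.11%

61.11%


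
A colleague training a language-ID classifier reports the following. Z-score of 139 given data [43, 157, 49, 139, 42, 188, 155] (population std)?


μ = 110.4286, σ = 58.5439
z = (139 - 110.4286)/58.5439 = 0.488

0.488


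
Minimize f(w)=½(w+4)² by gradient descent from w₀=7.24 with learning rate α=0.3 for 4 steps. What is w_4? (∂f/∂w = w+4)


step 1: grad = 7.24+4 = 11.24; w = 7.24 - 0.3·(11.24) = 3.868
step 2: grad = 3.868+4 = 7.868; w = 3.868 - 0.3·(7.868) = 1.5076
step 3: grad = 1.5076+4 = 5.5076; w = 1.5076 - 0.3·(5.5076) = -0.14468
step 4: grad = -0.14468+4 = 3.85532; w = -0.14468 - 0.3·(3.85532) = -1.301276

-1.301276


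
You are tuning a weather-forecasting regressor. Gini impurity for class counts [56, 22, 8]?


Probabilities: [56/86, 22/86, 8/86] ≈ [0.6512, 0.2558, 0.093]
Σpᵢ² = (3136 + 484 + 64)/86² = 3684/7396
Gini = 1 - Σpᵢ² = 1 - 3684/7396 = 0.5019

0.5019


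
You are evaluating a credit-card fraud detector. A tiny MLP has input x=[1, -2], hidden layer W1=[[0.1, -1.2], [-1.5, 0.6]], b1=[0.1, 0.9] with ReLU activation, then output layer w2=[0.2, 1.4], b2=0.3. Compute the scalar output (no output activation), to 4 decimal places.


z1[0] = (0.1)·(1) + (-1.2)·(-2) + 0.1 = 2.6
z1[1] = (-1.5)·(1) + (0.6)·(-2) + 0.9 = -1.8
h = ReLU(z1) = [2.6, 0.0]
output = (0.2)·(2.6) + (1.4)·(0.0) + 0.3 = 0.82

0.82


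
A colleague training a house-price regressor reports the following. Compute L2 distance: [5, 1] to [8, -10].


d = √((5-8)² + (1+ 10)²)
  = √(9 + 121)
  = √130 = 11.4018

11.4018


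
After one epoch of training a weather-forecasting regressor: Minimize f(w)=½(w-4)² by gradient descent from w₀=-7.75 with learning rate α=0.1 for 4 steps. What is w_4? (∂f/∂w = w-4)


step 1: grad = -7.75-4 = -11.75; w = -7.75 - 0.1·(-11.75) = -6.575
step 2: grad = -6.575-4 = -10.575; w = -6.575 - 0.1·(-10.575) = -5.5175
step 3: grad = -5.5175-4 = -9.5175; w = -5.5175 - 0.1·(-9.5175) = -4.56575
step 4: grad = -4.56575-4 = -8.56575; w = -4.56575 - 0.1·(-8.56575) = -3.709175

-3.709175


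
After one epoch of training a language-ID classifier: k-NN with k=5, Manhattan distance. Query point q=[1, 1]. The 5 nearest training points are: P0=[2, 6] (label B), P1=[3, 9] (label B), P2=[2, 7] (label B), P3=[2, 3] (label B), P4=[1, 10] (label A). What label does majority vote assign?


d(q,P0) = 6  (label B)
d(q,P1) = 10  (label B)
d(q,P2) = 7  (label B)
d(q,P3) = 3  (label B)
d(q,P4) = 9  (label A)
Votes: A=1, B=4
Majority → B

B


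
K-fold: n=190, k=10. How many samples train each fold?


Fold size = 190/10 = 19
Training per fold = 190 - 19 = 171

171


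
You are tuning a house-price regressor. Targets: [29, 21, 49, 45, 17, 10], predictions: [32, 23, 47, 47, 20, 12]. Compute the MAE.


Absolute errors: |29-32|=3, |21-23|=2, |49-47|=2, |45-47|=2, |17-20|=3, |10-12|=2
Sum = 14
MAE = 14/6 = 7/3

7/3


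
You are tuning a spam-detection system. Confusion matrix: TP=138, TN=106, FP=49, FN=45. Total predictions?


Total = TP + TN + FP + FN
= 138 + 106 + 49 + 45
= 338
(Predicted positive: 187, predicted negative: 151)

338


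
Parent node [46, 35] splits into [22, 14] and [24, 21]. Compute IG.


Parent = [46, 35], H_parent = 0.9867
H_left = 0.9641 (n=36), H_right = 0.9968 (n=45)
H_children = (36/81)·0.9641 + (45/81)·0.9968 = 0.9823
IG = 0.9867 - 0.9823 = 0.0044

0.0044


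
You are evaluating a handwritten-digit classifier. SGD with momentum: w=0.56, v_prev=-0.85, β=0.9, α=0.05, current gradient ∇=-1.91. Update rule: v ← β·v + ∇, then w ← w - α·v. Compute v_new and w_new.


v_new = 0.9·-0.85 - 1.91 = -0.765 - 1.91 = -2.675
w_new = 0.56 - 0.05·-2.675 = 0.56 + 0.13375 = 0.69375

v_new=-2.675, w_new=0.69375


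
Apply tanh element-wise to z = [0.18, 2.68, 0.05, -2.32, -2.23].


tanh(0.18) = 0.1781
tanh(2.68) = 0.9906
tanh(0.05) = 0.05
tanh(-2.32) = -0.9809
tanh(-2.23) = -0.9771
result = [0.1781, 0.9906, 0.05, -0.9809, -0.9771]

[0.1781, 0.9906, 0.05, -0.9809, -0.9771]


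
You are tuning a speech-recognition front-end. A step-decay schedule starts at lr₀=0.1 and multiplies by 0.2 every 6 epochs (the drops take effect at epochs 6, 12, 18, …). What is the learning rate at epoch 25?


n_drops = ⌊25/6⌋ = 4
lr = 0.1·0.2^4 = 0.1·0.0016 = 0.00016

0.00016


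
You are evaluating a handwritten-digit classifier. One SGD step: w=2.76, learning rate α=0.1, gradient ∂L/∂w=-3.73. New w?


w_new = w - α·∇
= 2.76 - 0.1·-3.73
= 2.76 + 0.373
= 3.133

3.133


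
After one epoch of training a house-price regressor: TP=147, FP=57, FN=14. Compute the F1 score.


Precision = 147/204 = 0.7206
Recall = 147/161 = 0.913
F1 = 2·P·R/(P+R) = 2·TP/(2·TP+FP+FN) = 294/(294+57+14) = 294/365 = 0.8055

0.8055


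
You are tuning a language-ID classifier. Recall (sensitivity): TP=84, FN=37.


Recall = TP/(TP+FN)
= 84/(84+37)
= 84/121 = 69.42%

69.42%


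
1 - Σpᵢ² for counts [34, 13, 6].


Probabilities: [34/53, 13/53, 6/53] ≈ [0.6415, 0.2453, 0.1132]
Σpᵢ² = (1156 + 169 + 36)/53² = 1361/2809
Gini = 1 - Σpᵢ² = 1 - 1361/2809 = 0.5155

0.5155


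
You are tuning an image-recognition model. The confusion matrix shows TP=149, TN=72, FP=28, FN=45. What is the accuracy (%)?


Accuracy = (TP+TN)/(TP+TN+FP+FN)
= (149+72)/(294)
= 221/294 = 75.17%

75.17%


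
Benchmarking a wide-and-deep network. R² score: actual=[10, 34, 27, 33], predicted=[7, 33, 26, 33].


ȳ = 26
SS_res = Σ(y-ŷ)² = 11
SS_tot = Σ(y-ȳ)² = 370
R² = 1 - SS_res/SS_tot = 1 - 0.0297 = 0.9703

0.9703


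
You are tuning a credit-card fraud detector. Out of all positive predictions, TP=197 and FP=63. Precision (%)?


Precision = TP/(TP+FP)
= 197/(197+63)
= 197/260 = 75.77%

75.77%


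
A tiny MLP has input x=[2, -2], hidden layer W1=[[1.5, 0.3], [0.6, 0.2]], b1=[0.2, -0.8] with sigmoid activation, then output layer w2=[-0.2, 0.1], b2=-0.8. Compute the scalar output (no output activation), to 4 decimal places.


z1[0] = (1.5)·(2) + (0.3)·(-2) + 0.2 = 2.6
z1[1] = (0.6)·(2) + (0.2)·(-2) - 0.8 = 0.0
h = sigmoid(z1) = [0.9309, 0.5]
output = (-0.2)·(0.9309) + (0.1)·(0.5) - 0.8 = -0.9362

-0.9362


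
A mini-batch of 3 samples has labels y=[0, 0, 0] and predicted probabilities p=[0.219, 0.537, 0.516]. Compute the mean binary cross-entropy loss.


L[0] = -ln(1-0.219) = -ln(0.781) = 0.2472
L[1] = -ln(1-0.537) = -ln(0.463) = 0.77
L[2] = -ln(1-0.516) = -ln(0.484) = 0.7257
mean = (0.2472 + 0.77 + 0.7257)/3 = 0.581

0.581


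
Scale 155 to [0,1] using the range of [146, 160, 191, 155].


min=146, max=191
(155-146)/(191-146) = 9/45 = 0.2

0.2


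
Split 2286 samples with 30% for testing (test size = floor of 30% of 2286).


Test = ⌊2286·30/100⌋ = 685
Train = 2286 - 685 = 1601

Train: 1601, Test: 685


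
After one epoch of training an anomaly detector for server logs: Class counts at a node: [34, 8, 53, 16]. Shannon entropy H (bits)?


Probabilities: [34/111, 8/111, 53/111, 16/111] ≈ [0.3063, 0.0721, 0.4775, 0.1441]
H = -((34/111)·log₂(34/111) + (8/111)·log₂(8/111) + (53/111)·log₂(53/111) + (16/111)·log₂(16/111))
  = 1.7083 bits

1.7083 bits


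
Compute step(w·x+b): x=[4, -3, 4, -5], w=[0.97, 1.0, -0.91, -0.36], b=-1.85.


z = (4)·(0.97) + (-3)·(1.0) + (4)·(-0.91) + (-5)·(-0.36) - 1.85
  = -2.81
step(z) = 0 (z<0)

0


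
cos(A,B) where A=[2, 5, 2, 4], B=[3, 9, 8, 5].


A·B = 2·3 + 5·9 + 2·8 + 4·5 = 87
‖A‖ = √49 = 7, ‖B‖ = √179 = 13.3791
cos = 87/(√49·√179) = 87/√8771 = 0.929

0.929


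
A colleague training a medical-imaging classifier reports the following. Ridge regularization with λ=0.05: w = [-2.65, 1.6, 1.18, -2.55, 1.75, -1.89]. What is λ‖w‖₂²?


‖w‖₂² = (-2.65)² + (1.6)² + (1.18)² + (-2.55)² + (1.75)² + (-1.89)²
     = 7.0225 + 2.56 + 1.3924 + 6.5025 + 3.0625 + 3.5721
     = 24.112
λ·‖w‖₂² = 0.05·24.112 = 1.2056

1.2056


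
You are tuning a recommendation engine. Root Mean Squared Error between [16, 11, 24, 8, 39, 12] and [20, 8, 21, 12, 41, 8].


MSE = 70/6 = 11.6667
RMSE = √(70/6) = 3.4157

3.4157


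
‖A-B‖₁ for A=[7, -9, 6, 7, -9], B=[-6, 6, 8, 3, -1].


d = |7+ 6| + |-9-6| + |6-8| + |7-3| + |-9+ 1|
  = 13 + 15 + 2 + 4 + 8
  = 42

42


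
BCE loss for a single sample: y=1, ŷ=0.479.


BCE = -[y·ln(p) + (1-y)·ln(1-p)]
= -1·ln(0.479) - 0
= -ln(0.479) = 0.7361

0.7361


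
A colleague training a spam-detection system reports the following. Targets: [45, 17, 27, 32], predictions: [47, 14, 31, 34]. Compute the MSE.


Squared errors: (45-47)²=4, (17-14)²=9, (27-31)²=16, (32-34)²=4
Sum = 33
MSE = 33/4 = 33/4

33/4
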